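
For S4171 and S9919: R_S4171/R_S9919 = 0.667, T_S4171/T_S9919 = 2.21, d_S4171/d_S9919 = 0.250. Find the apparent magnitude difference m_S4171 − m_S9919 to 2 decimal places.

-5.57

L_S4171/L_S9919 = (0.667)²(2.21)⁴ = 10.61.
F_S4171/F_S9919 = (L_S4171/L_S9919)/(d_S4171/d_S9919)² = 10.61/0.06250 = 169.8.
m_S4171 − m_S9919 = −2.5 log₁₀(169.8) = -5.57.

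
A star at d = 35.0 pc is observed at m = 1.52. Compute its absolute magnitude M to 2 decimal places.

-1.20

M = m − 5 log₁₀(d/10 pc) = 1.52 − 5 log₁₀(35.0/10)
  = 1.52 − 5 × 0.544 = 1.52 − 2.72 = -1.20.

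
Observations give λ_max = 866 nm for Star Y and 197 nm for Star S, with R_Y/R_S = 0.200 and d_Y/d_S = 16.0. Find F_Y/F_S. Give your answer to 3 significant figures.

Wien's law: T_Y/T_S = λ_S/λ_Y = 197/866 = 0.2275.
L_Y/L_S = (R_Y/R_S)²(T_Y/T_S)⁴ = (0.200)²(0.2275)⁴ = 1.071×10^-4.
F_Y/F_S = (L_Y/L_S)/(d_Y/d_S)² = 1.071×10^-4/(16.0)² = 4.184×10^-7.

4.18×10^-7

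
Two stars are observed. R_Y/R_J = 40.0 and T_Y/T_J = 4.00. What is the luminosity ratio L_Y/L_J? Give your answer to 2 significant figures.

From the Stefan–Boltzmann law, L ∝ R²T⁴, so
L_Y/L_J = (R_Y/R_J)² (T_Y/T_J)⁴ = (40.0)² × (4.00)⁴ = 1600 × 256.0 = 4.096×10^5.

4.1×10^5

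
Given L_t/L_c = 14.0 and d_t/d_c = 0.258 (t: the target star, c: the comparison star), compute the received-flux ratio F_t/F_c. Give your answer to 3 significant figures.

210

F = L/(4πd²), so F_t/F_c = (L_t/L_c) / (d_t/d_c)²
= 14.0 / (0.258)² = 14.0 / 0.06656 = 210.3.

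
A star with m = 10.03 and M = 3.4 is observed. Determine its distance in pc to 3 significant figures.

m − M = 5 log₁₀(d/10 pc)
10.03 − (3.4) = 6.63 = 5 log₁₀(d/10)
d = 10 × 10^(6.63/5) = 10 × 10^1.326 = 211.8 pc.

212 pc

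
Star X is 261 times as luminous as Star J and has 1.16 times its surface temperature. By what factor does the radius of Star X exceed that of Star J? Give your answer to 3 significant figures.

L ∝ R²T⁴ gives R ∝ √L / T², so
R_X/R_J = √(261) / (1.16)² = 16.16 / 1.346 = 12.01.

12.0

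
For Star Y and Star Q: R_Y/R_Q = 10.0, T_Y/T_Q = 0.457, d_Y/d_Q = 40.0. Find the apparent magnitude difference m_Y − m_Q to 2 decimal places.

6.41

L_Y/L_Q = (10.0)²(0.457)⁴ = 4.362.
F_Y/F_Q = (L_Y/L_Q)/(d_Y/d_Q)² = 4.362/1600 = 0.002726.
m_Y − m_Q = −2.5 log₁₀(0.002726) = 6.41.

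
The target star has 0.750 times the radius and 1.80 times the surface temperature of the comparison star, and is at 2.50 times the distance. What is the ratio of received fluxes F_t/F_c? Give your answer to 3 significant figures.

L_t/L_c = (R_t/R_c)²(T_t/T_c)⁴ = (0.750)² × (1.80)⁴ = 5.905.
F_t/F_c = (L_t/L_c)/(d_t/d_c)² = 5.905 / (2.50)² = 0.9448.

0.945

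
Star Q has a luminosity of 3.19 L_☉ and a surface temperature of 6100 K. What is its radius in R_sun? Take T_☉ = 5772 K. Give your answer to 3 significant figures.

1.60 R_sun

R/R_☉ = √(L/L_☉) / (T/T_☉)² = √(3.19) / (1.057)²
       = 1.786 / 1.117 = 1.599.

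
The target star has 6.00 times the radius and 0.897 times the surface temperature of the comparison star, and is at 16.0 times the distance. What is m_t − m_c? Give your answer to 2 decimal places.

2.60

L_t/L_c = (6.00)²(0.897)⁴ = 23.31.
F_t/F_c = (L_t/L_c)/(d_t/d_c)² = 23.31/256.0 = 0.09104.
m_t − m_c = −2.5 log₁₀(0.09104) = 2.60.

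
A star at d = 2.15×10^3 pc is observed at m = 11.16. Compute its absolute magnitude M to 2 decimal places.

M = m − 5 log₁₀(d/10 pc) = 11.16 − 5 log₁₀(2.15×10^3/10)
  = 11.16 − 5 × 2.332 = 11.16 − 11.66 = -0.50.

-0.50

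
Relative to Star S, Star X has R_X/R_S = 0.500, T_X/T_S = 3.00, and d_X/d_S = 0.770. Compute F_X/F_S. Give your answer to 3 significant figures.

34.2

L_X/L_S = (R_X/R_S)²(T_X/T_S)⁴ = (0.500)² × (3.00)⁴ = 20.25.
F_X/F_S = (L_X/L_S)/(d_X/d_S)² = 20.25 / (0.770)² = 34.15.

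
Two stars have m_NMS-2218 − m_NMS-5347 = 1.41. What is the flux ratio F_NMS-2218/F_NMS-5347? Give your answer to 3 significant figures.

0.273

F_NMS-2218/F_NMS-5347 = 10^(−(m_NMS-2218 − m_NMS-5347)/2.5) = 10^(-1.41/2.5) = 10^-0.564 = 0.2729.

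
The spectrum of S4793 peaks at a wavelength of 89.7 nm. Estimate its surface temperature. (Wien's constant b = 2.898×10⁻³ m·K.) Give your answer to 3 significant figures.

3.23×10^4 K

T = b/λ_max = 2.898×10⁻³ / (89.7×10⁻⁹) = 3.231×10^4 K.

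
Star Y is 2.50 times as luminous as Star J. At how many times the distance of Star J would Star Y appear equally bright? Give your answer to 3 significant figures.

Equal flux requires L_Y/d_Y² = L_J/d_J², so d_Y/d_J = √(L_Y/L_J)
= √(2.50) = 1.581.

1.58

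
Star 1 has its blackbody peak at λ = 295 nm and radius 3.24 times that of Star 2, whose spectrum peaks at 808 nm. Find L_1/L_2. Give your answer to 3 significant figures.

Wien's law gives T ∝ 1/λ_max, so T_1/T_2 = λ_2/λ_1 = 808/295 = 2.739.
Then L ∝ R²T⁴ gives L_1/L_2 = (3.24)² × (2.739)⁴ = 10.50 × 56.28 = 590.8.

591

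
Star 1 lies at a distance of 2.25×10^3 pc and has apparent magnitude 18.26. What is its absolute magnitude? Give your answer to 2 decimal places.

6.50

M = m − 5 log₁₀(d/10 pc) = 18.26 − 5 log₁₀(2.25×10^3/10)
  = 18.26 − 5 × 2.352 = 18.26 − 11.76 = 6.50.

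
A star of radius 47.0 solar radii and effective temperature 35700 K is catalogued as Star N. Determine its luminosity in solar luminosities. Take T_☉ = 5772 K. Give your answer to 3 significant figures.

3.23×10^6 solar luminosities

L/L_☉ = (R/R_☉)² (T/T_☉)⁴ = (47.0)² × (35700/5772)⁴
       = 2209 × (6.185)⁴ = 2209 × 1463 = 3.233×10^6.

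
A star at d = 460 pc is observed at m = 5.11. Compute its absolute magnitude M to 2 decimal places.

-3.20

M = m − 5 log₁₀(d/10 pc) = 5.11 − 5 log₁₀(460/10)
  = 5.11 − 5 × 1.663 = 5.11 − 8.31 = -3.20.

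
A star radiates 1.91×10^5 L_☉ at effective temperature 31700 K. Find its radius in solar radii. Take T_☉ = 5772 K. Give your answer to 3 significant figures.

14.5 solar radii

R/R_☉ = √(L/L_☉) / (T/T_☉)² = √(1.91×10^5) / (5.492)²
       = 437.0 / 30.16 = 14.49.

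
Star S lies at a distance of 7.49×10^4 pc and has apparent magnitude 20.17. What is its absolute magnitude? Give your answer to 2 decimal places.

0.80

M = m − 5 log₁₀(d/10 pc) = 20.17 − 5 log₁₀(7.49×10^4/10)
  = 20.17 − 5 × 3.874 = 20.17 − 19.37 = 0.80.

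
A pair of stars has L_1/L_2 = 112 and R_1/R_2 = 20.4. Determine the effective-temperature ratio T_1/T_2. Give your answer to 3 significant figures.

L ∝ R²T⁴ gives T ∝ (L/R²)^(1/4), so
T_1/T_2 = (112 / 20.4²)^(1/4) = (0.2691)^(1/4) = 0.7203.

0.720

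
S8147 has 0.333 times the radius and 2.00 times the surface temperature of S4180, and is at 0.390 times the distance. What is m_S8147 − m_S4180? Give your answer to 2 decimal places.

L_S8147/L_S4180 = (0.333)²(2.00)⁴ = 1.774.
F_S8147/F_S4180 = (L_S8147/L_S4180)/(d_S8147/d_S4180)² = 1.774/0.1521 = 11.66.
m_S8147 − m_S4180 = −2.5 log₁₀(11.66) = -2.67.

-2.67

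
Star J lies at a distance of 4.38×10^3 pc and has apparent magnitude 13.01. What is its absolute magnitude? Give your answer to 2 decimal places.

-0.20

M = m − 5 log₁₀(d/10 pc) = 13.01 − 5 log₁₀(4.38×10^3/10)
  = 13.01 − 5 × 2.641 = 13.01 − 13.21 = -0.20.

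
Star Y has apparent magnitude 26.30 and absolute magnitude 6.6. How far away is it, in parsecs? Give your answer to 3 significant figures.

m − M = 5 log₁₀(d/10 pc)
26.30 − (6.6) = 19.70 = 5 log₁₀(d/10)
d = 10 × 10^(19.70/5) = 10 × 10^3.940 = 8.710×10^4 pc.

8.71×10^4 pc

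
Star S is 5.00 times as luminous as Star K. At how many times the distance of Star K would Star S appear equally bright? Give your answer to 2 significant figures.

2.2

Equal flux requires L_S/d_S² = L_K/d_K², so d_S/d_K = √(L_S/L_K)
= √(5.00) = 2.236.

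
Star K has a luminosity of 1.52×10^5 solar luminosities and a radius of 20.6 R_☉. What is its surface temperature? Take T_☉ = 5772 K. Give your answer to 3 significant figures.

2.51×10^4 K

T/T_☉ = (L/L_☉)^(1/4) / (R/R_☉)^(1/2)
T = 5772 × (1.52×10^5)^(1/4) / √(20.6) = 5772 × 19.75 / 4.539 = 2.511×10^4 K.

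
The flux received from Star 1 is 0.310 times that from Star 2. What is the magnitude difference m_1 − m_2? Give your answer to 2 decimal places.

m_1 − m_2 = −2.5 log₁₀(F_1/F_2) = −2.5 log₁₀(0.310) = −2.5 × (-0.509) = 1.272.

1.27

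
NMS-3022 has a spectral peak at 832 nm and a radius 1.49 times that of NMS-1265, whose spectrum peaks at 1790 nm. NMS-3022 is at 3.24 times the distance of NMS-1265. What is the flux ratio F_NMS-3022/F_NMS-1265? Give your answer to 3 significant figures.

Wien's law: T_NMS-3022/T_NMS-1265 = λ_NMS-1265/λ_NMS-3022 = 1790/832 = 2.151.
L_NMS-3022/L_NMS-1265 = (R_NMS-3022/R_NMS-1265)²(T_NMS-3022/T_NMS-1265)⁴ = (1.49)²(2.151)⁴ = 47.57.
F_NMS-3022/F_NMS-1265 = (L_NMS-3022/L_NMS-1265)/(d_NMS-3022/d_NMS-1265)² = 47.57/(3.24)² = 4.531.

4.53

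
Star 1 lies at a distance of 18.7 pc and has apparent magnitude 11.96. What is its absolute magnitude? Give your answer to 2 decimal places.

10.60

M = m − 5 log₁₀(d/10 pc) = 11.96 − 5 log₁₀(18.7/10)
  = 11.96 − 5 × 0.272 = 11.96 − 1.36 = 10.60.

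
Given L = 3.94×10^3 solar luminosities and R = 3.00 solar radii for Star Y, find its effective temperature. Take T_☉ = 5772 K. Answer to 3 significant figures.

2.64×10^4 K

T/T_☉ = (L/L_☉)^(1/4) / (R/R_☉)^(1/2)
T = 5772 × (3.94×10^3)^(1/4) / √(3.00) = 5772 × 7.923 / 1.732 = 2.640×10^4 K.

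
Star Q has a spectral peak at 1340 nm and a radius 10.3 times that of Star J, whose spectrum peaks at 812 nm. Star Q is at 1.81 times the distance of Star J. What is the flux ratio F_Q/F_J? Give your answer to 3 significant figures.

Wien's law: T_Q/T_J = λ_J/λ_Q = 812/1340 = 0.6060.
L_Q/L_J = (R_Q/R_J)²(T_Q/T_J)⁴ = (10.3)²(0.6060)⁴ = 14.30.
F_Q/F_J = (L_Q/L_J)/(d_Q/d_J)² = 14.30/(1.81)² = 4.366.

4.37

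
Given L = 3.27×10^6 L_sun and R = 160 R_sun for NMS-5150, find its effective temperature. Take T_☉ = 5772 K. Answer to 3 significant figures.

1.94×10^4 K

T/T_☉ = (L/L_☉)^(1/4) / (R/R_☉)^(1/2)
T = 5772 × (3.27×10^6)^(1/4) / √(160) = 5772 × 42.52 / 12.65 = 1.940×10^4 K.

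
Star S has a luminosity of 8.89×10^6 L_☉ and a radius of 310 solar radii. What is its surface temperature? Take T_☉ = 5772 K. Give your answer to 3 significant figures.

1.79×10^4 K

T/T_☉ = (L/L_☉)^(1/4) / (R/R_☉)^(1/2)
T = 5772 × (8.89×10^6)^(1/4) / √(310) = 5772 × 54.60 / 17.61 = 1.790×10^4 K.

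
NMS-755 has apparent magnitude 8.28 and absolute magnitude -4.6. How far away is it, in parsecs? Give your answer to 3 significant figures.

m − M = 5 log₁₀(d/10 pc)
8.28 − (-4.6) = 12.88 = 5 log₁₀(d/10)
d = 10 × 10^(12.88/5) = 10 × 10^2.576 = 3767 pc.

3.77×10^3 pc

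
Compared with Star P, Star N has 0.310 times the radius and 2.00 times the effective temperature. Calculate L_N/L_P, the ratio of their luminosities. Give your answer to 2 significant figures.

1.5

From the Stefan–Boltzmann law, L ∝ R²T⁴, so
L_N/L_P = (R_N/R_P)² (T_N/T_P)⁴ = (0.310)² × (2.00)⁴ = 0.09610 × 16.00 = 1.538.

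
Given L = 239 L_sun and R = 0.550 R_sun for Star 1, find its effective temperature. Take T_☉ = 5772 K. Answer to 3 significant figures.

3.06×10^4 K

T/T_☉ = (L/L_☉)^(1/4) / (R/R_☉)^(1/2)
T = 5772 × (239)^(1/4) / √(0.550) = 5772 × 3.932 / 0.7416 = 3.060×10^4 K.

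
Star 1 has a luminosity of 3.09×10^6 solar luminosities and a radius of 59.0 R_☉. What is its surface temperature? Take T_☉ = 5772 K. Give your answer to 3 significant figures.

T/T_☉ = (L/L_☉)^(1/4) / (R/R_☉)^(1/2)
T = 5772 × (3.09×10^6)^(1/4) / √(59.0) = 5772 × 41.93 / 7.681 = 3.151×10^4 K.

3.15×10^4 K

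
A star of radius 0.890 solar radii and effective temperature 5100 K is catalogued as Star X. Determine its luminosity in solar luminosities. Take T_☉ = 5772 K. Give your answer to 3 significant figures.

0.483 solar luminosities

L/L_☉ = (R/R_☉)² (T/T_☉)⁴ = (0.890)² × (5100/5772)⁴
       = 0.7921 × (0.8836)⁴ = 0.7921 × 0.6095 = 0.4828.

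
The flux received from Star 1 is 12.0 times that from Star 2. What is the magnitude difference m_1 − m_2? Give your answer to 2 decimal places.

-2.70

m_1 − m_2 = −2.5 log₁₀(F_1/F_2) = −2.5 log₁₀(12.0) = −2.5 × (1.079) = -2.698.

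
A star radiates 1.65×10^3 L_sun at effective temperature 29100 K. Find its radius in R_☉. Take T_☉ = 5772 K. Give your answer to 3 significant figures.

R/R_☉ = √(L/L_☉) / (T/T_☉)² = √(1.65×10^3) / (5.042)²
       = 40.62 / 25.42 = 1.598.

1.60 R_☉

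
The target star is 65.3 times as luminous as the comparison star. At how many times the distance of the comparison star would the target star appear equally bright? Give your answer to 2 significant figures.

8.1

Equal flux requires L_t/d_t² = L_c/d_c², so d_t/d_c = √(L_t/L_c)
= √(65.3) = 8.081.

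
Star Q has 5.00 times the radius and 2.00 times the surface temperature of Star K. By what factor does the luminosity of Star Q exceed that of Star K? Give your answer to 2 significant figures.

4.0×10^2

From the Stefan–Boltzmann law, L ∝ R²T⁴, so
L_Q/L_K = (R_Q/R_K)² (T_Q/T_K)⁴ = (5.00)² × (2.00)⁴ = 25.00 × 16.00 = 400.0.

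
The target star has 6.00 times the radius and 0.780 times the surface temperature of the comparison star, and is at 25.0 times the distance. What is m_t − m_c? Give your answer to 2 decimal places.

L_t/L_c = (6.00)²(0.780)⁴ = 13.33.
F_t/F_c = (L_t/L_c)/(d_t/d_c)² = 13.33/625.0 = 0.02132.
m_t − m_c = −2.5 log₁₀(0.02132) = 4.18.

4.18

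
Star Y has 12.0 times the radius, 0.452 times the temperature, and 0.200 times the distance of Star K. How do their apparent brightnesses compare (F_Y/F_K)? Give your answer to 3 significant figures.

150

L_Y/L_K = (R_Y/R_K)²(T_Y/T_K)⁴ = (12.0)² × (0.452)⁴ = 6.011.
F_Y/F_K = (L_Y/L_K)/(d_Y/d_K)² = 6.011 / (0.200)² = 150.3.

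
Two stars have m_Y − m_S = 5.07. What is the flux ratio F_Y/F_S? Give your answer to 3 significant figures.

F_Y/F_S = 10^(−(m_Y − m_S)/2.5) = 10^(-5.07/2.5) = 10^-2.028 = 0.009376.

0.00938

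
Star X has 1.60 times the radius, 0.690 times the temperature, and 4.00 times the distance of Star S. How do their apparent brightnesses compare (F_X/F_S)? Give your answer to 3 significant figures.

L_X/L_S = (R_X/R_S)²(T_X/T_S)⁴ = (1.60)² × (0.690)⁴ = 0.5803.
F_X/F_S = (L_X/L_S)/(d_X/d_S)² = 0.5803 / (4.00)² = 0.03627.

0.0363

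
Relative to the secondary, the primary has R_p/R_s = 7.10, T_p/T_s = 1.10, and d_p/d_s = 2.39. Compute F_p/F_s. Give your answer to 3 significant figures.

L_p/L_s = (R_p/R_s)²(T_p/T_s)⁴ = (7.10)² × (1.10)⁴ = 73.81.
F_p/F_s = (L_p/L_s)/(d_p/d_s)² = 73.81 / (2.39)² = 12.92.

12.9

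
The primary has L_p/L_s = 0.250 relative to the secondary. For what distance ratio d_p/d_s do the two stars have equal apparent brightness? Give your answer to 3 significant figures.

Equal flux requires L_p/d_p² = L_s/d_s², so d_p/d_s = √(L_p/L_s)
= √(0.250) = 0.5000.

0.500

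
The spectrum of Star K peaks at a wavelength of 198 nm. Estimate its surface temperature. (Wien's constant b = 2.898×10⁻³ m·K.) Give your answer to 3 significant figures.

T = b/λ_max = 2.898×10⁻³ / (198×10⁻⁹) = 1.464×10^4 K.

1.46×10^4 K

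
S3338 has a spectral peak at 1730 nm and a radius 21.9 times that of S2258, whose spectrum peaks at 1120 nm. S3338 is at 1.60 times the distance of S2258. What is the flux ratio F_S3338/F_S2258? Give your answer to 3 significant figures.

32.9

Wien's law: T_S3338/T_S2258 = λ_S2258/λ_S3338 = 1120/1730 = 0.6474.
L_S3338/L_S2258 = (R_S3338/R_S2258)²(T_S3338/T_S2258)⁴ = (21.9)²(0.6474)⁴ = 84.25.
F_S3338/F_S2258 = (L_S3338/L_S2258)/(d_S3338/d_S2258)² = 84.25/(1.60)² = 32.91.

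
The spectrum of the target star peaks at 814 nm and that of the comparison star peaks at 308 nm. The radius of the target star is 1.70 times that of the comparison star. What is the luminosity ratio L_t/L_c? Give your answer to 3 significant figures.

0.0592

Wien's law gives T ∝ 1/λ_max, so T_t/T_c = λ_c/λ_t = 308/814 = 0.3784.
Then L ∝ R²T⁴ gives L_t/L_c = (1.70)² × (0.3784)⁴ = 2.890 × 0.02050 = 0.05924.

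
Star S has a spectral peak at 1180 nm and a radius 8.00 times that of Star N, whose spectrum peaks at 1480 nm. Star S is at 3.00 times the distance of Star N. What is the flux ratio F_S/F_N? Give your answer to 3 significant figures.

Wien's law: T_S/T_N = λ_N/λ_S = 1480/1180 = 1.254.
L_S/L_N = (R_S/R_N)²(T_S/T_N)⁴ = (8.00)²(1.254)⁴ = 158.4.
F_S/F_N = (L_S/L_N)/(d_S/d_N)² = 158.4/(3.00)² = 17.60.

17.6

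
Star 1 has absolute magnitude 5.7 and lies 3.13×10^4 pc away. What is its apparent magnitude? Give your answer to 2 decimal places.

23.18

m = M + 5 log₁₀(d/10 pc) = 5.7 + 5 log₁₀(3.13×10^4/10)
  = 5.7 + 5 × 3.496 = 5.7 + 17.48 = 23.18.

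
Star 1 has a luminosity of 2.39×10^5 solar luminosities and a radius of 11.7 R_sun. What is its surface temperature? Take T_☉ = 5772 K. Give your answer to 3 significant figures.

3.73×10^4 K

T/T_☉ = (L/L_☉)^(1/4) / (R/R_☉)^(1/2)
T = 5772 × (2.39×10^5)^(1/4) / √(11.7) = 5772 × 22.11 / 3.421 = 3.731×10^4 K.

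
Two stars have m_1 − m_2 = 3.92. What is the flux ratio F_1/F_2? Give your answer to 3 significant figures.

F_1/F_2 = 10^(−(m_1 − m_2)/2.5) = 10^(-3.92/2.5) = 10^-1.568 = 0.02704.

0.0270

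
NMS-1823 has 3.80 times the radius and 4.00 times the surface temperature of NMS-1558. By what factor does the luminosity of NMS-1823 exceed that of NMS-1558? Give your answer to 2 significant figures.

From the Stefan–Boltzmann law, L ∝ R²T⁴, so
L_NMS-1823/L_NMS-1558 = (R_NMS-1823/R_NMS-1558)² (T_NMS-1823/T_NMS-1558)⁴ = (3.80)² × (4.00)⁴ = 14.44 × 256.0 = 3697.

3.7×10^3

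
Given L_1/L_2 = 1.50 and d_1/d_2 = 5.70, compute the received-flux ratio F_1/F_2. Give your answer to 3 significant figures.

0.0462

F = L/(4πd²), so F_1/F_2 = (L_1/L_2) / (d_1/d_2)²
= 1.50 / (5.70)² = 1.50 / 32.49 = 0.04617.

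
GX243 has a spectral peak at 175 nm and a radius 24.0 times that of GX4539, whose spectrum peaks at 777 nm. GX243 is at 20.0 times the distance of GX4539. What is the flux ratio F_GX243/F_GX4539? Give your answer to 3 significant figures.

Wien's law: T_GX243/T_GX4539 = λ_GX4539/λ_GX243 = 777/175 = 4.440.
L_GX243/L_GX4539 = (R_GX243/R_GX4539)²(T_GX243/T_GX4539)⁴ = (24.0)²(4.440)⁴ = 2.238×10^5.
F_GX243/F_GX4539 = (L_GX243/L_GX4539)/(d_GX243/d_GX4539)² = 2.238×10^5/(20.0)² = 559.6.

560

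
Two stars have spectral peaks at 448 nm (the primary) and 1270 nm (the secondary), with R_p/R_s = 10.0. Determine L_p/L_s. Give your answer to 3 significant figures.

6.46×10^3

Wien's law gives T ∝ 1/λ_max, so T_p/T_s = λ_s/λ_p = 1270/448 = 2.835.
Then L ∝ R²T⁴ gives L_p/L_s = (10.0)² × (2.835)⁴ = 100.0 × 64.58 = 6458.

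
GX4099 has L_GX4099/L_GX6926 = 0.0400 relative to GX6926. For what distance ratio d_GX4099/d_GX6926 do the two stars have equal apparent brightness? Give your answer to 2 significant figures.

0.20

Equal flux requires L_GX4099/d_GX4099² = L_GX6926/d_GX6926², so d_GX4099/d_GX6926 = √(L_GX4099/L_GX6926)
= √(0.0400) = 0.2000.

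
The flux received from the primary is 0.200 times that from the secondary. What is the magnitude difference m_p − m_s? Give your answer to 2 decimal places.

m_p − m_s = −2.5 log₁₀(F_p/F_s) = −2.5 log₁₀(0.200) = −2.5 × (-0.699) = 1.747.

1.75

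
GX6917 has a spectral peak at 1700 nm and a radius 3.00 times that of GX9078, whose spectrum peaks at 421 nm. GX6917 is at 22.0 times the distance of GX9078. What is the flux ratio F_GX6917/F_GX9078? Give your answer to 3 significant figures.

6.99×10^-5

Wien's law: T_GX6917/T_GX9078 = λ_GX9078/λ_GX6917 = 421/1700 = 0.2476.
L_GX6917/L_GX9078 = (R_GX6917/R_GX9078)²(T_GX6917/T_GX9078)⁴ = (3.00)²(0.2476)⁴ = 0.03385.
F_GX6917/F_GX9078 = (L_GX6917/L_GX9078)/(d_GX6917/d_GX9078)² = 0.03385/(22.0)² = 6.994×10^-5.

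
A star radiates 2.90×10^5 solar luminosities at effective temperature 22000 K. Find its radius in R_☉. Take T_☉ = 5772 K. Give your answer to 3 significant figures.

R/R_☉ = √(L/L_☉) / (T/T_☉)² = √(2.90×10^5) / (3.812)²
       = 538.5 / 14.53 = 37.07.

37.1 R_☉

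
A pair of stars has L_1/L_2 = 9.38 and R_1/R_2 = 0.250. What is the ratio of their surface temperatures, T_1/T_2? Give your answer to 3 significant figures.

L ∝ R²T⁴ gives T ∝ (L/R²)^(1/4), so
T_1/T_2 = (9.38 / 0.250²)^(1/4) = (150.1)^(1/4) = 3.500.

3.50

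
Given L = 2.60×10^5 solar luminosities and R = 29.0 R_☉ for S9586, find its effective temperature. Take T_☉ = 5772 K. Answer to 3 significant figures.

2.42×10^4 K

T/T_☉ = (L/L_☉)^(1/4) / (R/R_☉)^(1/2)
T = 5772 × (2.60×10^5)^(1/4) / √(29.0) = 5772 × 22.58 / 5.385 = 2.420×10^4 K.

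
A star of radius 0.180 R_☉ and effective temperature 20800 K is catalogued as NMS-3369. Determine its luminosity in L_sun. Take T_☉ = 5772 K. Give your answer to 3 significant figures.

5.46 L_sun

L/L_☉ = (R/R_☉)² (T/T_☉)⁴ = (0.180)² × (20800/5772)⁴
       = 0.03240 × (3.604)⁴ = 0.03240 × 168.6 = 5.464.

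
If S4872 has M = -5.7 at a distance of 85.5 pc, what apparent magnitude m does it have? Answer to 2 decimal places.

-1.04

m = M + 5 log₁₀(d/10 pc) = -5.7 + 5 log₁₀(85.5/10)
  = -5.7 + 5 × 0.932 = -5.7 + 4.66 = -1.04.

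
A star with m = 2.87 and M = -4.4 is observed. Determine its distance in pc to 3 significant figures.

284 pc

m − M = 5 log₁₀(d/10 pc)
2.87 − (-4.4) = 7.27 = 5 log₁₀(d/10)
d = 10 × 10^(7.27/5) = 10 × 10^1.454 = 284.4 pc.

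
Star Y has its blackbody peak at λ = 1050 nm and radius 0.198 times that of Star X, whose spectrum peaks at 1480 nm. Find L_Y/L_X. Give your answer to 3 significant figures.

Wien's law gives T ∝ 1/λ_max, so T_Y/T_X = λ_X/λ_Y = 1480/1050 = 1.410.
Then L ∝ R²T⁴ gives L_Y/L_X = (0.198)² × (1.410)⁴ = 0.03920 × 3.947 = 0.1547.

0.155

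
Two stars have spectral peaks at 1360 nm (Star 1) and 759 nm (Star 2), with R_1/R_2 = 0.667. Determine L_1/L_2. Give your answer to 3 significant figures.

0.0432

Wien's law gives T ∝ 1/λ_max, so T_1/T_2 = λ_2/λ_1 = 759/1360 = 0.5581.
Then L ∝ R²T⁴ gives L_1/L_2 = (0.667)² × (0.5581)⁴ = 0.4449 × 0.09701 = 0.04316.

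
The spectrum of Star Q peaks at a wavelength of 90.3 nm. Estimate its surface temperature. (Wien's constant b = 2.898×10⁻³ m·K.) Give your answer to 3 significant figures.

T = b/λ_max = 2.898×10⁻³ / (90.3×10⁻⁹) = 3.209×10^4 K.

3.21×10^4 K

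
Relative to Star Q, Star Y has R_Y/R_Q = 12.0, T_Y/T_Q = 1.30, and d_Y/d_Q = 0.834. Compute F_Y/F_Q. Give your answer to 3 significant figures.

L_Y/L_Q = (R_Y/R_Q)²(T_Y/T_Q)⁴ = (12.0)² × (1.30)⁴ = 411.3.
F_Y/F_Q = (L_Y/L_Q)/(d_Y/d_Q)² = 411.3 / (0.834)² = 591.3.

591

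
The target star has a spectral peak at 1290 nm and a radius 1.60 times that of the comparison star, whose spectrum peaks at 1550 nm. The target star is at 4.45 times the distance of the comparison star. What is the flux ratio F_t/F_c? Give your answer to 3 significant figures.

Wien's law: T_t/T_c = λ_c/λ_t = 1550/1290 = 1.202.
L_t/L_c = (R_t/R_c)²(T_t/T_c)⁴ = (1.60)²(1.202)⁴ = 5.336.
F_t/F_c = (L_t/L_c)/(d_t/d_c)² = 5.336/(4.45)² = 0.2695.

0.269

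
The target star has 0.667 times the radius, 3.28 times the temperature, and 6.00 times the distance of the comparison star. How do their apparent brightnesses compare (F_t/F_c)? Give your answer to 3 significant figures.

1.43

L_t/L_c = (R_t/R_c)²(T_t/T_c)⁴ = (0.667)² × (3.28)⁴ = 51.49.
F_t/F_c = (L_t/L_c)/(d_t/d_c)² = 51.49 / (6.00)² = 1.430.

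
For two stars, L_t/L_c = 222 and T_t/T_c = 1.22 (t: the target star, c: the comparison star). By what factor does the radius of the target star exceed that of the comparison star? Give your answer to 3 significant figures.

10.0

L ∝ R²T⁴ gives R ∝ √L / T², so
R_t/R_c = √(222) / (1.22)² = 14.90 / 1.488 = 10.01.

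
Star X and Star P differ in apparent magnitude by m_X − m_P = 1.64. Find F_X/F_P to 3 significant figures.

0.221

F_X/F_P = 10^(−(m_X − m_P)/2.5) = 10^(-1.64/2.5) = 10^-0.656 = 0.2208.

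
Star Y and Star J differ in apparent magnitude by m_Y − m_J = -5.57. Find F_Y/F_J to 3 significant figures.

F_Y/F_J = 10^(−(m_Y − m_J)/2.5) = 10^(5.57/2.5) = 10^2.228 = 169.0.

169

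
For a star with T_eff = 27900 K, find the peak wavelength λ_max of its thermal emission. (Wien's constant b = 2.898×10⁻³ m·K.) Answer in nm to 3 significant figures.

λ_max = b/T = 2.898×10⁻³ / 27900 = 1.04×10^-7 m = 103.9 nm.

104 nm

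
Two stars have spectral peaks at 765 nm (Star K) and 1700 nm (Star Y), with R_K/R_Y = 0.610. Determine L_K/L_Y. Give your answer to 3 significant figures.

9.07

Wien's law gives T ∝ 1/λ_max, so T_K/T_Y = λ_Y/λ_K = 1700/765 = 2.222.
Then L ∝ R²T⁴ gives L_K/L_Y = (0.610)² × (2.222)⁴ = 0.3721 × 24.39 = 9.074.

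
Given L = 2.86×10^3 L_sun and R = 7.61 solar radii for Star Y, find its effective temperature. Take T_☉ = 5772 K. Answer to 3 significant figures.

T/T_☉ = (L/L_☉)^(1/4) / (R/R_☉)^(1/2)
T = 5772 × (2.86×10^3)^(1/4) / √(7.61) = 5772 × 7.313 / 2.759 = 1.530×10^4 K.

1.53×10^4 K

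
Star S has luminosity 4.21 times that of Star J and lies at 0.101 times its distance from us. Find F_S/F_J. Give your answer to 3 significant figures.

413

F = L/(4πd²), so F_S/F_J = (L_S/L_J) / (d_S/d_J)²
= 4.21 / (0.101)² = 4.21 / 0.01020 = 412.7.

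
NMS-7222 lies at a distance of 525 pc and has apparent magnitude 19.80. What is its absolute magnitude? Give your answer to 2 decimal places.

M = m − 5 log₁₀(d/10 pc) = 19.80 − 5 log₁₀(525/10)
  = 19.80 − 5 × 1.720 = 19.80 − 8.60 = 11.20.

11.20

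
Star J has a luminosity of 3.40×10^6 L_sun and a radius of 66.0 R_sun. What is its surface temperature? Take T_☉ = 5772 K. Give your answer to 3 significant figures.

3.05×10^4 K

T/T_☉ = (L/L_☉)^(1/4) / (R/R_☉)^(1/2)
T = 5772 × (3.40×10^6)^(1/4) / √(66.0) = 5772 × 42.94 / 8.124 = 3.051×10^4 K.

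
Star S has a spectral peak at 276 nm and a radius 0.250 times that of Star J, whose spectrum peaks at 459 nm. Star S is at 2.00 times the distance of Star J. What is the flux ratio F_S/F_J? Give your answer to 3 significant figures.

Wien's law: T_S/T_J = λ_J/λ_S = 459/276 = 1.663.
L_S/L_J = (R_S/R_J)²(T_S/T_J)⁴ = (0.250)²(1.663)⁴ = 0.4781.
F_S/F_J = (L_S/L_J)/(d_S/d_J)² = 0.4781/(2.00)² = 0.1195.

0.120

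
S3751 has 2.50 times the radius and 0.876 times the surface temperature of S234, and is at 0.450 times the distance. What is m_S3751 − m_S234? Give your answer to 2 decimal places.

-3.15

L_S3751/L_S234 = (2.50)²(0.876)⁴ = 3.680.
F_S3751/F_S234 = (L_S3751/L_S234)/(d_S3751/d_S234)² = 3.680/0.2025 = 18.17.
m_S3751 − m_S234 = −2.5 log₁₀(18.17) = -3.15.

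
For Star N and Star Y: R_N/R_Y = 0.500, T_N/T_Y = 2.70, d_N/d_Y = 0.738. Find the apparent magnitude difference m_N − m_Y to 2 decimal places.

L_N/L_Y = (0.500)²(2.70)⁴ = 13.29.
F_N/F_Y = (L_N/L_Y)/(d_N/d_Y)² = 13.29/0.5446 = 24.39.
m_N − m_Y = −2.5 log₁₀(24.39) = -3.47.

-3.47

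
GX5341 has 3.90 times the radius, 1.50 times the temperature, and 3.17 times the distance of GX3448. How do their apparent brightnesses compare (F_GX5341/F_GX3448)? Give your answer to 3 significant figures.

7.66

L_GX5341/L_GX3448 = (R_GX5341/R_GX3448)²(T_GX5341/T_GX3448)⁴ = (3.90)² × (1.50)⁴ = 77.00.
F_GX5341/F_GX3448 = (L_GX5341/L_GX3448)/(d_GX5341/d_GX3448)² = 77.00 / (3.17)² = 7.663.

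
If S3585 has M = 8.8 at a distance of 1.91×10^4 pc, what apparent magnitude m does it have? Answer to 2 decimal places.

m = M + 5 log₁₀(d/10 pc) = 8.8 + 5 log₁₀(1.91×10^4/10)
  = 8.8 + 5 × 3.281 = 8.8 + 16.41 = 25.21.

25.21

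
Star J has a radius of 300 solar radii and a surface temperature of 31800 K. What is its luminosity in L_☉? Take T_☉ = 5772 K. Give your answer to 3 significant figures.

L/L_☉ = (R/R_☉)² (T/T_☉)⁴ = (300)² × (31800/5772)⁴
       = 9.000×10^4 × (5.509)⁴ = 9.000×10^4 × 921.3 = 8.292×10^7.

8.29×10^7 L_☉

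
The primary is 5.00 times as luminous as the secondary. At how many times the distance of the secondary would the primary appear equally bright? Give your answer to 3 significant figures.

2.24

Equal flux requires L_p/d_p² = L_s/d_s², so d_p/d_s = √(L_p/L_s)
= √(5.00) = 2.236.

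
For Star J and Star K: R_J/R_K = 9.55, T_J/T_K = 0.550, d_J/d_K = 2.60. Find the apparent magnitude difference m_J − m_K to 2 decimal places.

L_J/L_K = (9.55)²(0.550)⁴ = 8.346.
F_J/F_K = (L_J/L_K)/(d_J/d_K)² = 8.346/6.760 = 1.235.
m_J − m_K = −2.5 log₁₀(1.235) = -0.23.

-0.23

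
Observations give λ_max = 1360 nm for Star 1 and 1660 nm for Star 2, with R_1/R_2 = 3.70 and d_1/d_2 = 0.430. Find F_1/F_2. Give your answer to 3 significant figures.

164

Wien's law: T_1/T_2 = λ_2/λ_1 = 1660/1360 = 1.221.
L_1/L_2 = (R_1/R_2)²(T_1/T_2)⁴ = (3.70)²(1.221)⁴ = 30.39.
F_1/F_2 = (L_1/L_2)/(d_1/d_2)² = 30.39/(0.430)² = 164.3.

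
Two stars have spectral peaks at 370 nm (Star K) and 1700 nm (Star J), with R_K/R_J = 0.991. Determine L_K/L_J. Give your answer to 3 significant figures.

438

Wien's law gives T ∝ 1/λ_max, so T_K/T_J = λ_J/λ_K = 1700/370 = 4.595.
Then L ∝ R²T⁴ gives L_K/L_J = (0.991)² × (4.595)⁴ = 0.9821 × 445.6 = 437.7.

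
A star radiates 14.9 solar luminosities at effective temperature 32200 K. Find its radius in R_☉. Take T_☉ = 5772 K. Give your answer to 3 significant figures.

0.124 R_☉

R/R_☉ = √(L/L_☉) / (T/T_☉)² = √(14.9) / (5.579)²
       = 3.860 / 31.12 = 0.1240.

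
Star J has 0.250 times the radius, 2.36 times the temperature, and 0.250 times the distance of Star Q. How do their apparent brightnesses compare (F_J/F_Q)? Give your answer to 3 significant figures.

L_J/L_Q = (R_J/R_Q)²(T_J/T_Q)⁴ = (0.250)² × (2.36)⁴ = 1.939.
F_J/F_Q = (L_J/L_Q)/(d_J/d_Q)² = 1.939 / (0.250)² = 31.02.

31.0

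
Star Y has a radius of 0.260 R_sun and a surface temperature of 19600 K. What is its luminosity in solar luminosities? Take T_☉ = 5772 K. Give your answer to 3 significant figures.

8.99 solar luminosities

L/L_☉ = (R/R_☉)² (T/T_☉)⁴ = (0.260)² × (19600/5772)⁴
       = 0.06760 × (3.396)⁴ = 0.06760 × 133.0 = 8.988.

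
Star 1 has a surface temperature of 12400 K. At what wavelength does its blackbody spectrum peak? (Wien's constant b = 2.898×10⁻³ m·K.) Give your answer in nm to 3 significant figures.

λ_max = b/T = 2.898×10⁻³ / 12400 = 2.34×10^-7 m = 233.7 nm.

234 nm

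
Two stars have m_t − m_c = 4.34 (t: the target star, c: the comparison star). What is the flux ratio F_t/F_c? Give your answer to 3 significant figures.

0.0184

F_t/F_c = 10^(−(m_t − m_c)/2.5) = 10^(-4.34/2.5) = 10^-1.736 = 0.01837.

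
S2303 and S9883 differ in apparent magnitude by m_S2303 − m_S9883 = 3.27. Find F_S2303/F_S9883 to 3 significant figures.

0.0492

F_S2303/F_S9883 = 10^(−(m_S2303 − m_S9883)/2.5) = 10^(-3.27/2.5) = 10^-1.308 = 0.04920.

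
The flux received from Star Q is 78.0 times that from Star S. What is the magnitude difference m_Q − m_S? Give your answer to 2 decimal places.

m_Q − m_S = −2.5 log₁₀(F_Q/F_S) = −2.5 log₁₀(78.0) = −2.5 × (1.892) = -4.730.

-4.73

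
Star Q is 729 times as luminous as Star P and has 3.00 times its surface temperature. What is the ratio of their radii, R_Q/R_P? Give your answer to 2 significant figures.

3.0

L ∝ R²T⁴ gives R ∝ √L / T², so
R_Q/R_P = √(729) / (3.00)² = 27.00 / 9.000 = 3.000.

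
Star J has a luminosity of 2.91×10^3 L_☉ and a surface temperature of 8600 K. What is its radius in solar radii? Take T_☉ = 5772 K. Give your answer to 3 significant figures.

R/R_☉ = √(L/L_☉) / (T/T_☉)² = √(2.91×10^3) / (1.490)²
       = 53.94 / 2.220 = 24.30.

24.3 solar radii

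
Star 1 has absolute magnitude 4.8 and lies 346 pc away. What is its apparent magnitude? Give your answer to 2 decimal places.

12.50

m = M + 5 log₁₀(d/10 pc) = 4.8 + 5 log₁₀(346/10)
  = 4.8 + 5 × 1.539 = 4.8 + 7.70 = 12.50.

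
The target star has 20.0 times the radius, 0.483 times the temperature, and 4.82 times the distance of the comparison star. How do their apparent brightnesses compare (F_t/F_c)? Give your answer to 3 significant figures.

0.937

L_t/L_c = (R_t/R_c)²(T_t/T_c)⁴ = (20.0)² × (0.483)⁴ = 21.77.
F_t/F_c = (L_t/L_c)/(d_t/d_c)² = 21.77 / (4.82)² = 0.9370.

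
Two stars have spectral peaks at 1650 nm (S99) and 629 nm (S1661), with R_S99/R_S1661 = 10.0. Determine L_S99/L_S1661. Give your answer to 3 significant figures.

Wien's law gives T ∝ 1/λ_max, so T_S99/T_S1661 = λ_S1661/λ_S99 = 629/1650 = 0.3812.
Then L ∝ R²T⁴ gives L_S99/L_S1661 = (10.0)² × (0.3812)⁴ = 100.0 × 0.02112 = 2.112.

2.11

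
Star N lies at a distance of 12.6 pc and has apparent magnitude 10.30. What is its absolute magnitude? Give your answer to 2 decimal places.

M = m − 5 log₁₀(d/10 pc) = 10.30 − 5 log₁₀(12.6/10)
  = 10.30 − 5 × 0.100 = 10.30 − 0.50 = 9.80.

9.80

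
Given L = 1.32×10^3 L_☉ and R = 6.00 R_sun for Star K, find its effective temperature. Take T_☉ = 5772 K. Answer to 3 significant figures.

T/T_☉ = (L/L_☉)^(1/4) / (R/R_☉)^(1/2)
T = 5772 × (1.32×10^3)^(1/4) / √(6.00) = 5772 × 6.028 / 2.449 = 1.420×10^4 K.

1.42×10^4 K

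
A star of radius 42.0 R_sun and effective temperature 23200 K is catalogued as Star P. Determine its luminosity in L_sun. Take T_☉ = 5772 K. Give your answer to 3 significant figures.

4.60×10^5 L_sun

L/L_☉ = (R/R_☉)² (T/T_☉)⁴ = (42.0)² × (23200/5772)⁴
       = 1764 × (4.019)⁴ = 1764 × 261.0 = 4.604×10^5.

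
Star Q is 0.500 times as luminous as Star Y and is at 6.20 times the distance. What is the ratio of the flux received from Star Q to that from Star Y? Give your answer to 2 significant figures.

F = L/(4πd²), so F_Q/F_Y = (L_Q/L_Y) / (d_Q/d_Y)²
= 0.500 / (6.20)² = 0.500 / 38.44 = 0.01301.

0.013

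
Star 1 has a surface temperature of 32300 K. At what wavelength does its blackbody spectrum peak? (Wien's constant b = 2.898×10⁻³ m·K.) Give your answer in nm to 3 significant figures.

λ_max = b/T = 2.898×10⁻³ / 32300 = 8.97×10^-8 m = 89.72 nm.

89.7 nm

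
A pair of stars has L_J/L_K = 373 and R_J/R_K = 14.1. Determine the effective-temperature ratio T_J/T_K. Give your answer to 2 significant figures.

L ∝ R²T⁴ gives T ∝ (L/R²)^(1/4), so
T_J/T_K = (373 / 14.1²)^(1/4) = (1.876)^(1/4) = 1.170.

1.2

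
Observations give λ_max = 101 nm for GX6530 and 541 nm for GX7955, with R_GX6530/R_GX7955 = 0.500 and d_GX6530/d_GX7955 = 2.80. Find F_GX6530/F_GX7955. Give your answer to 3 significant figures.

Wien's law: T_GX6530/T_GX7955 = λ_GX7955/λ_GX6530 = 541/101 = 5.356.
L_GX6530/L_GX7955 = (R_GX6530/R_GX7955)²(T_GX6530/T_GX7955)⁴ = (0.500)²(5.356)⁴ = 205.8.
F_GX6530/F_GX7955 = (L_GX6530/L_GX7955)/(d_GX6530/d_GX7955)² = 205.8/(2.80)² = 26.25.

26.2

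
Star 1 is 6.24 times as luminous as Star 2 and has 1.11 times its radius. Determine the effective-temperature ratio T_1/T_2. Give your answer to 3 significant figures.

1.50

L ∝ R²T⁴ gives T ∝ (L/R²)^(1/4), so
T_1/T_2 = (6.24 / 1.11²)^(1/4) = (5.065)^(1/4) = 1.500.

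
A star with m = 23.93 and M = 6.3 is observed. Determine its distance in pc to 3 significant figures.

3.36×10^4 pc

m − M = 5 log₁₀(d/10 pc)
23.93 − (6.3) = 17.63 = 5 log₁₀(d/10)
d = 10 × 10^(17.63/5) = 10 × 10^3.526 = 3.357×10^4 pc.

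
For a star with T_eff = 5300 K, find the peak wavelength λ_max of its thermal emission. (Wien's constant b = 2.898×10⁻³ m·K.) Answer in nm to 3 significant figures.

λ_max = b/T = 2.898×10⁻³ / 5300 = 5.47×10^-7 m = 546.8 nm.

547 nm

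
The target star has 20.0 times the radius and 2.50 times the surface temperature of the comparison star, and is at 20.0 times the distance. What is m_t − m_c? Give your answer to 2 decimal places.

-3.98

L_t/L_c = (20.0)²(2.50)⁴ = 1.562×10^4.
F_t/F_c = (L_t/L_c)/(d_t/d_c)² = 1.562×10^4/400.0 = 39.06.
m_t − m_c = −2.5 log₁₀(39.06) = -3.98.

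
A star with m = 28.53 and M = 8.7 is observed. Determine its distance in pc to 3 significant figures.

m − M = 5 log₁₀(d/10 pc)
28.53 − (8.7) = 19.83 = 5 log₁₀(d/10)
d = 10 × 10^(19.83/5) = 10 × 10^3.966 = 9.247×10^4 pc.

9.25×10^4 pc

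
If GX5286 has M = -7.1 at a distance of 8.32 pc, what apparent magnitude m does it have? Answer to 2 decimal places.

m = M + 5 log₁₀(d/10 pc) = -7.1 + 5 log₁₀(8.32/10)
  = -7.1 + 5 × -0.080 = -7.1 + -0.40 = -7.50.

-7.50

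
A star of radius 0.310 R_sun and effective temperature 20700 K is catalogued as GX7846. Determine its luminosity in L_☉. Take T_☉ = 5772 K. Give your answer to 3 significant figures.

L/L_☉ = (R/R_☉)² (T/T_☉)⁴ = (0.310)² × (20700/5772)⁴
       = 0.09610 × (3.586)⁴ = 0.09610 × 165.4 = 15.90.

15.9 L_☉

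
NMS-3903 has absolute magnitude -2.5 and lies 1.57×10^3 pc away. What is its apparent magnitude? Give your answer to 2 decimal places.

m = M + 5 log₁₀(d/10 pc) = -2.5 + 5 log₁₀(1.57×10^3/10)
  = -2.5 + 5 × 2.196 = -2.5 + 10.98 = 8.48.

8.48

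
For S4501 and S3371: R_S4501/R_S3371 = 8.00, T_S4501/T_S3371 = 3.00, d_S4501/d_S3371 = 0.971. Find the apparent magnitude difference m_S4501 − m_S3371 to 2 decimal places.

-9.35

L_S4501/L_S3371 = (8.00)²(3.00)⁴ = 5184.
F_S4501/F_S3371 = (L_S4501/L_S3371)/(d_S4501/d_S3371)² = 5184/0.9428 = 5498.
m_S4501 − m_S3371 = −2.5 log₁₀(5498) = -9.35.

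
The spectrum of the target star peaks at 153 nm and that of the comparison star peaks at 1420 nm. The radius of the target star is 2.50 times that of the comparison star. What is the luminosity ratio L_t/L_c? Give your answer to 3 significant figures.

4.64×10^4

Wien's law gives T ∝ 1/λ_max, so T_t/T_c = λ_c/λ_t = 1420/153 = 9.281.
Then L ∝ R²T⁴ gives L_t/L_c = (2.50)² × (9.281)⁴ = 6.250 × 7420 = 4.637×10^4.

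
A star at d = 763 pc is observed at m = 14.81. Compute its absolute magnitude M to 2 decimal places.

M = m − 5 log₁₀(d/10 pc) = 14.81 − 5 log₁₀(763/10)
  = 14.81 − 5 × 1.883 = 14.81 − 9.41 = 5.40.

5.40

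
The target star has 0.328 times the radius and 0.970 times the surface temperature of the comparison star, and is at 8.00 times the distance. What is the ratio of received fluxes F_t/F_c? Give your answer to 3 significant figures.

0.00149

L_t/L_c = (R_t/R_c)²(T_t/T_c)⁴ = (0.328)² × (0.970)⁴ = 0.09524.
F_t/F_c = (L_t/L_c)/(d_t/d_c)² = 0.09524 / (8.00)² = 0.001488.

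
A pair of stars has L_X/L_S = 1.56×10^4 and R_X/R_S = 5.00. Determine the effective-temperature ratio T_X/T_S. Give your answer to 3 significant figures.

L ∝ R²T⁴ gives T ∝ (L/R²)^(1/4), so
T_X/T_S = (1.56×10^4 / 5.00²)^(1/4) = (624.0)^(1/4) = 4.998.

5.00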